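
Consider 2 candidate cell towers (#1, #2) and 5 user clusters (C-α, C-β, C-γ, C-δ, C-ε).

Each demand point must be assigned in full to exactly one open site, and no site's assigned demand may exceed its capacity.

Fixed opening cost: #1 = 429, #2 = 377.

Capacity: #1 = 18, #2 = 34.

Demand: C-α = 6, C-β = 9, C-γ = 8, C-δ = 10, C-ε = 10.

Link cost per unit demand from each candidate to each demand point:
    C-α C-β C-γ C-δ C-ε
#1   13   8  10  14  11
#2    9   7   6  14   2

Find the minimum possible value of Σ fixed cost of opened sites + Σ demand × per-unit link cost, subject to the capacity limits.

Open {#1, #2}; cheapest assignment that respects the capacities:
  #1 (cap 18, load 10): C-δ — cost 10×14 = 140
  #2 (cap 34, load 33): C-α, C-β, C-γ, C-ε — cost 6×9 + 9×7 + 8×6 + 10×2 = 185
  Shipping 325, fixed 806 → total 1131.
  Any other capacity-feasible assignment to {#1, #2} ships for at least 325.
Total demand is 43 and no other set of sites has combined capacity ≥ 43, so {#1, #2} is the only feasible choice of open sites. Minimum: 1131.

1131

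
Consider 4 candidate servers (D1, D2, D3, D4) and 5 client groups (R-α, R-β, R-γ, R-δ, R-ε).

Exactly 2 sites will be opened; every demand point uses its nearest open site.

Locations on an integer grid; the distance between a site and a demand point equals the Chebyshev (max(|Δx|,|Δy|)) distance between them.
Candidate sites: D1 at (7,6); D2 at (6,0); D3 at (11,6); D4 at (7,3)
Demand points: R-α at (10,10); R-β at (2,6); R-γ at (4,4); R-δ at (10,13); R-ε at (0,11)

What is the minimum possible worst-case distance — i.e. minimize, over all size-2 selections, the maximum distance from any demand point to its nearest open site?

7

Open {D1, D2}.
  Farthest demand point is R-δ at distance 7 (to D1); all others are ≤ 7.
With {D1, D3} the worst case is 7.
With {D1, D4} the worst case is 7.
No size-2 selection achieves below 7.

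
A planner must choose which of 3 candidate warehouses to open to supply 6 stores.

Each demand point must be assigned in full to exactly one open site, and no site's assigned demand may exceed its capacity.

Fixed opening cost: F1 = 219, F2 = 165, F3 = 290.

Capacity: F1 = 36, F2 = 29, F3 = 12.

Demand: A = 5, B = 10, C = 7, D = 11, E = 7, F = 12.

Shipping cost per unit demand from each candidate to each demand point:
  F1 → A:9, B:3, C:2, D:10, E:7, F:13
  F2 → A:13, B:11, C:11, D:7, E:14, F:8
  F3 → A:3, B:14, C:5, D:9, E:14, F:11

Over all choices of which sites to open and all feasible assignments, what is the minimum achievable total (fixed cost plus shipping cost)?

Open {F1, F2}; cheapest assignment that respects the capacities:
  F1 (cap 36, load 29): A, B, C, E — cost 5×9 + 10×3 + 7×2 + 7×7 = 138
  F2 (cap 29, load 23): D, F — cost 11×7 + 12×8 = 173
  Shipping 311, fixed 384 → total 695.
  Any other capacity-feasible assignment to {F1, F2} ships for at least 311.
Compare {F1, F2, F3}: its best feasible assignment gives total 955.
Every other set of open sites that can feasibly serve all demand totals ≥ 955 even under its best assignment. Minimum: 695.

695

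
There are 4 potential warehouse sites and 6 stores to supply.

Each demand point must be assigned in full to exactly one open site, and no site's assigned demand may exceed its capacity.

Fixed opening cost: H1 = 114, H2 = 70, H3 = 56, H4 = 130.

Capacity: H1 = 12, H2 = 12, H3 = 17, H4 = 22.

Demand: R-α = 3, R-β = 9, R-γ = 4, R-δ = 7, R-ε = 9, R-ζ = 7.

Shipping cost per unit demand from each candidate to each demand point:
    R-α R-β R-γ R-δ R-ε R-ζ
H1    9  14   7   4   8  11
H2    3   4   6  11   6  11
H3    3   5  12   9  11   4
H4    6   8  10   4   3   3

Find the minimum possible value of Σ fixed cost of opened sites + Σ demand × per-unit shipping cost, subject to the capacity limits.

Open {H2, H3, H4}; cheapest assignment that respects the capacities:
  H2 (cap 12, load 7): R-α, R-γ — cost 3×3 + 4×6 = 33
  H3 (cap 17, load 16): R-β, R-ζ — cost 9×5 + 7×4 = 73
  H4 (cap 22, load 16): R-δ, R-ε — cost 7×4 + 9×3 = 55
  Shipping 161, fixed 256 → total 417.
  Any other capacity-feasible assignment to {H2, H3, H4} ships for at least 161.
Compare {H3, H4}: its best feasible assignment gives total 425.
Compare {H1, H2, H3}: its best feasible assignment gives total 432.
Every other set of open sites that can feasibly serve all demand totals ≥ 425 even under its best assignment. Minimum: 417.

417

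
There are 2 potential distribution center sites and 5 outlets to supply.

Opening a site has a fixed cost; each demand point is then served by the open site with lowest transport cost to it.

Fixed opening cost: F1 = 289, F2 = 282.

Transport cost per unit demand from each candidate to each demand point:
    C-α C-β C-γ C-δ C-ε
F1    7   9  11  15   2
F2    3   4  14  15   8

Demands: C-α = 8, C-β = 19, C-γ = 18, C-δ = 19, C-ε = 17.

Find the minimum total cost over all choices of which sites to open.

Open {F1}: assign each demand point to its cheapest open site.
  C-α→F1 8×7=56, C-β→F1 19×9=171, C-γ→F1 18×11=198, C-δ→F1 19×15=285, C-ε→F1 17×2=34
  transport cost 744, fixed 289 → total 1033.
Compare {F2}: transport cost 773 + fixed 282 = 1055.
Compare {F1, F2}: transport cost 617 + fixed 571 = 1188.

1033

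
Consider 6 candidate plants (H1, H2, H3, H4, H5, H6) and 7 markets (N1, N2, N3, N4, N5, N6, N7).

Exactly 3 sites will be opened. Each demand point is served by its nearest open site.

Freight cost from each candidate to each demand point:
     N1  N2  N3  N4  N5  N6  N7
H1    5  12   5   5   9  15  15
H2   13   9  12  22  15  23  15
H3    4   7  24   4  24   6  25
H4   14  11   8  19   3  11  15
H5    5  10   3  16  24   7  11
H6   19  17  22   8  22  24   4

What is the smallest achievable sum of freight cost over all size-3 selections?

Open {H3, H4, H6}.
  N1→H3 4, N2→H3 7, N3→H4 8, N4→H3 4, N5→H4 3, N6→H3 6, N7→H6 4  ⇒ total 36.
Compare {H3, H4, H5}: total 38.
Compare {H1, H3, H6}: total 39.
No size-3 selection does better; minimum is 36.

36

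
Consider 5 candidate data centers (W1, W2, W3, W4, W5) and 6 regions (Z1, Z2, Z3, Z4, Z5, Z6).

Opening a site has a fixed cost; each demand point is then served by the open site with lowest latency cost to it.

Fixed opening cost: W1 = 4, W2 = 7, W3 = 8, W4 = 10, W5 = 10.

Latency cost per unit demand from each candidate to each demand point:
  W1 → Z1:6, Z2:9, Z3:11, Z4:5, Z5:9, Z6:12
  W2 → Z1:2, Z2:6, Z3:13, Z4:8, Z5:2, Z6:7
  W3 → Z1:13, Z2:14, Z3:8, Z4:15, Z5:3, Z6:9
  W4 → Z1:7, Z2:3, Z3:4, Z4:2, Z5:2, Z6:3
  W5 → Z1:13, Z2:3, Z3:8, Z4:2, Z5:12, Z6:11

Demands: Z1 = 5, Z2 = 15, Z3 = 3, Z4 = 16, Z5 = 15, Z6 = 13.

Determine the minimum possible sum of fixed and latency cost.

185

Open {W2, W4}: assign each demand point to its cheapest open site.
  Z1→W2 5×2=10, Z2→W4 15×3=45, Z3→W4 3×4=12, Z4→W4 16×2=32, Z5→W2 15×2=30, Z6→W4 13×3=39
  latency cost 168, fixed 17 → total 185.
Compare {W1, W2, W4}: latency cost 168 + fixed 21 = 189.
Compare {W2, W3, W4}: latency cost 168 + fixed 25 = 193.
Compare {W2, W4, W5}: latency cost 168 + fixed 27 = 195.
All other subsets cost ≥ 189. Minimum total cost: 185.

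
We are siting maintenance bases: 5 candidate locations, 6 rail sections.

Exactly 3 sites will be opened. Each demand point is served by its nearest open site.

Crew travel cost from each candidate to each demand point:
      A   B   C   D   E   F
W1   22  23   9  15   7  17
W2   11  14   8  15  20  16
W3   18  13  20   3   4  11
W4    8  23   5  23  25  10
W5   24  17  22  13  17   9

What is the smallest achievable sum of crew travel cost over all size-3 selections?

Open {W3, W4, W5}.
  A→W4 8, B→W3 13, C→W4 5, D→W3 3, E→W3 4, F→W5 9  ⇒ total 42.
Compare {W1, W3, W4}: total 43.
Compare {W2, W3, W4}: total 43.
No size-3 selection does better; minimum is 42.

42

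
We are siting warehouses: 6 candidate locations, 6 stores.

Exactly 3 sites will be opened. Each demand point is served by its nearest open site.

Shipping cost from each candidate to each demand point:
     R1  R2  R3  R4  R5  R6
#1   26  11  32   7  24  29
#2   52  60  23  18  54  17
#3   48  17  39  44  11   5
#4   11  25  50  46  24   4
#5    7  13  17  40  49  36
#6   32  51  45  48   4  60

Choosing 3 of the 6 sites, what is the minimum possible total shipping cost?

Open {#1, #3, #5}.
  R1→#5 7, R2→#1 11, R3→#5 17, R4→#1 7, R5→#3 11, R6→#3 5  ⇒ total 58.
Compare {#1, #4, #6}: total 69.
Compare {#1, #4, #5}: total 70.
No size-3 selection does better; minimum is 58.

58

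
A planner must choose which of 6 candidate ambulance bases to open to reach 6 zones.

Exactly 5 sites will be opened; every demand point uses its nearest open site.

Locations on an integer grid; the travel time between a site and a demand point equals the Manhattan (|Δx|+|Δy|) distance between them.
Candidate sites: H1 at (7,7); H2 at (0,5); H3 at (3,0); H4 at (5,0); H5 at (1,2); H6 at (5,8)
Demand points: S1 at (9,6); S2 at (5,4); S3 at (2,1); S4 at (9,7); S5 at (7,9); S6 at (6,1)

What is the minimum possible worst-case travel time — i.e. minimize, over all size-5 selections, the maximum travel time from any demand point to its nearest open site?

Open {H1, H2, H3, H4, H5}.
  Farthest demand point is S2 at travel time 4 (to H4); all others are ≤ 4.
With {H1, H2, H3, H4, H6} the worst case is 4.
With {H1, H2, H3, H5, H6} the worst case is 4.
No size-5 selection achieves below 4.

4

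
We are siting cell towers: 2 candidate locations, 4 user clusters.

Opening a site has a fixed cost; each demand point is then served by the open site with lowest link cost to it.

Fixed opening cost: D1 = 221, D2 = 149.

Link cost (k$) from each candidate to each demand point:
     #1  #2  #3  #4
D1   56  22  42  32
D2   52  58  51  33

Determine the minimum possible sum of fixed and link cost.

Open {D2}: assign each demand point to its cheapest open site.
  #1→D2 52, #2→D2 58, #3→D2 51, #4→D2 33
  link cost 194, fixed 149 → total 343.
Compare {D1}: link cost 152 + fixed 221 = 373.
Compare {D1, D2}: link cost 148 + fixed 370 = 518.

343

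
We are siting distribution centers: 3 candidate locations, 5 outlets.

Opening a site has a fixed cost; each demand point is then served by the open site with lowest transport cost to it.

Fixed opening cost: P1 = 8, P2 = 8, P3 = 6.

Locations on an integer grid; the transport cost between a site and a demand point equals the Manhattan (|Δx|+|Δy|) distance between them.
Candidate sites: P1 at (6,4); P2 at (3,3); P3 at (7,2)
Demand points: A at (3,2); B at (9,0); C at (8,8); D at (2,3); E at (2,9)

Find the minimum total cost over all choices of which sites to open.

34

Open {P2, P3}: assign each demand point to its cheapest open site.
  A→P2 1, B→P3 4, C→P3 7, D→P2 1, E→P2 7
  transport cost 20, fixed 14 → total 34.
Compare {P2}: transport cost 28 + fixed 8 = 36.
Compare {P1, P2}: transport cost 22 + fixed 16 = 38.
Compare {P3}: transport cost 33 + fixed 6 = 39.
All other subsets cost ≥ 36. Minimum total cost: 34.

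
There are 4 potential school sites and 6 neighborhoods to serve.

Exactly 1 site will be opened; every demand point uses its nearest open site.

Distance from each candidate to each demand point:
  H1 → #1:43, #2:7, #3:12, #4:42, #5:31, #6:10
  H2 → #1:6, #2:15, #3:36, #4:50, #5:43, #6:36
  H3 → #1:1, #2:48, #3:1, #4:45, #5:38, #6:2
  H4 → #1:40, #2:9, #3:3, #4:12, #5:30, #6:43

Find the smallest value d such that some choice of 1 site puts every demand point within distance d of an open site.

43

Open {H1}.
  Farthest demand point is #1 at distance 43 (to H1); all others are ≤ 43.
With {H4} the worst case is 43.
With {H3} the worst case is 48.
No size-1 selection achieves below 43.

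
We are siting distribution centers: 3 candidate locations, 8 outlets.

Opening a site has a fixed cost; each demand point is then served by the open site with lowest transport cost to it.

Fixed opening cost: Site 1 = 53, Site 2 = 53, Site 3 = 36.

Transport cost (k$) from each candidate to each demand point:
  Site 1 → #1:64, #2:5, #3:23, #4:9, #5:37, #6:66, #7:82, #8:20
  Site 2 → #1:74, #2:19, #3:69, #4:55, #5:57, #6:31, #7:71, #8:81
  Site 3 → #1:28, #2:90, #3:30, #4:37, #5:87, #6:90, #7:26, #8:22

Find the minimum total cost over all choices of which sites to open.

Open {Site 1, Site 3}: assign each demand point to its cheapest open site.
  #1→Site 3 28, #2→Site 1 5, #3→Site 1 23, #4→Site 1 9, #5→Site 1 37, #6→Site 1 66, #7→Site 3 26, #8→Site 1 20
  transport cost 214, fixed 89 → total 303.
Compare {Site 1, Site 2, Site 3}: transport cost 179 + fixed 142 = 321.
Compare {Site 2, Site 3}: transport cost 250 + fixed 89 = 339.
Compare {Site 1}: transport cost 306 + fixed 53 = 359.
All other subsets cost ≥ 321. Minimum total cost: 303.

303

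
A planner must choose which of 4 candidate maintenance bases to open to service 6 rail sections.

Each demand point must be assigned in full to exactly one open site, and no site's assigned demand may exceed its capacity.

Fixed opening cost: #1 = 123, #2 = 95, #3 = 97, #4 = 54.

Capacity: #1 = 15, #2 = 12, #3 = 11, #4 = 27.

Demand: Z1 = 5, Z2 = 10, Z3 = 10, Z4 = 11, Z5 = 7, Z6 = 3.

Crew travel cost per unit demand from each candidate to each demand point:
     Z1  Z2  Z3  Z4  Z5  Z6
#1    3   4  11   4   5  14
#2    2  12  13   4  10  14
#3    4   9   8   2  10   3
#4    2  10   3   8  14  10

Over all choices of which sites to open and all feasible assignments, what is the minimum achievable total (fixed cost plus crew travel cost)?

504

Open {#1, #3, #4}; cheapest assignment that respects the capacities:
  #1 (cap 15, load 10): Z2 — cost 10×4 = 40
  #3 (cap 11, load 11): Z4 — cost 11×2 = 22
  #4 (cap 27, load 25): Z1, Z3, Z5, Z6 — cost 5×2 + 10×3 + 7×14 + 3×10 = 168
  Shipping 230, fixed 274 → total 504.
  Any other capacity-feasible assignment to {#1, #3, #4} ships for at least 230.
Compare {#2, #3, #4}: its best feasible assignment gives total 508.
Compare {#1, #2, #4}: its best feasible assignment gives total 524.
Every other set of open sites that can feasibly serve all demand totals ≥ 508 even under its best assignment. Minimum: 504.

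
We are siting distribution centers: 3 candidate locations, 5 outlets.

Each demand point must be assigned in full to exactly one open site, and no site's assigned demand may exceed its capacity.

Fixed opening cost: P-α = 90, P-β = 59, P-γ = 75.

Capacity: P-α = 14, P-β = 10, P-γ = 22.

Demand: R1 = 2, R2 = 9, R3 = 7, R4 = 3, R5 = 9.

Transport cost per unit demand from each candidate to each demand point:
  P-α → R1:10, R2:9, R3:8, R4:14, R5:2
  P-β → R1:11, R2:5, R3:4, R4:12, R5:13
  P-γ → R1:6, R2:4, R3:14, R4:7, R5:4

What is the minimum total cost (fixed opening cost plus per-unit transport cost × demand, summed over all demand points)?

Open {P-β, P-γ}; cheapest assignment that respects the capacities:
  P-β (cap 10, load 9): R1, R3 — cost 2×11 + 7×4 = 50
  P-γ (cap 22, load 21): R2, R4, R5 — cost 9×4 + 3×7 + 9×4 = 93
  Shipping 143, fixed 134 → total 277.
  Any other capacity-feasible assignment to {P-β, P-γ} ships for at least 143.
Compare {P-α, P-γ}: its best feasible assignment gives total 334.
Compare {P-α, P-β, P-γ}: its best feasible assignment gives total 339.
Every other set of open sites that can feasibly serve all demand totals ≥ 334 even under its best assignment. Minimum: 277.

277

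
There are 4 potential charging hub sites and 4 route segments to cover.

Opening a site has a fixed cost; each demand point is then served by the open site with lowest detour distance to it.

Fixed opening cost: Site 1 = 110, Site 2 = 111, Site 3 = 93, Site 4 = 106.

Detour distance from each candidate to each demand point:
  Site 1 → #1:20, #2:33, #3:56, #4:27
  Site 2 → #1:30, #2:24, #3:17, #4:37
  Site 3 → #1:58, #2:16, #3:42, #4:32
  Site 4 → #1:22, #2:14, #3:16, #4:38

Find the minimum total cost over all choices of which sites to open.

Open {Site 4}: assign each demand point to its cheapest open site.
  #1→Site 4 22, #2→Site 4 14, #3→Site 4 16, #4→Site 4 38
  detour distance 90, fixed 106 → total 196.
Compare {Site 2}: detour distance 108 + fixed 111 = 219.
Compare {Site 3}: detour distance 148 + fixed 93 = 241.
Compare {Site 1}: detour distance 136 + fixed 110 = 246.
All other subsets cost ≥ 219. Minimum total cost: 196.

196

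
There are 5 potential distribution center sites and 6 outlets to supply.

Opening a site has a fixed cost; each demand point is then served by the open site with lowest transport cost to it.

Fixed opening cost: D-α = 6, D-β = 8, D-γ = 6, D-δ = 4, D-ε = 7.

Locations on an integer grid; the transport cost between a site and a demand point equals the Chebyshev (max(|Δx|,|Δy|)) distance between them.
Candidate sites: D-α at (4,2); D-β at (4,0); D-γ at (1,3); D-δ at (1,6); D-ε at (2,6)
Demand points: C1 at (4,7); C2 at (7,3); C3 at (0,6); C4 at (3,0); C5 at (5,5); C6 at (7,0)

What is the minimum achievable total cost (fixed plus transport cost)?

25

Open {D-α, D-δ}: assign each demand point to its cheapest open site.
  C1→D-δ 3, C2→D-α 3, C3→D-δ 1, C4→D-α 2, C5→D-α 3, C6→D-α 3
  transport cost 15, fixed 10 → total 25.
Compare {D-α}: transport cost 20 + fixed 6 = 26.
Compare {D-β, D-δ}: transport cost 15 + fixed 12 = 27.
Compare {D-α, D-ε}: transport cost 15 + fixed 13 = 28.
All other subsets cost ≥ 26. Minimum total cost: 25.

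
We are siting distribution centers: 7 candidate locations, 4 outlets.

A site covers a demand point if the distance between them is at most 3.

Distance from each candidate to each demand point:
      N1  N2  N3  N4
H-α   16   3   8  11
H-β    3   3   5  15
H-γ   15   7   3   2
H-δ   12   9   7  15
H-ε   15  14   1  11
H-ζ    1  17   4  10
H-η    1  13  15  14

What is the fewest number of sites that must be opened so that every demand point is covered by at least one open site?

Coverage sets (demand points within 3 of each site):
  H-α: {N2}
  H-β: {N1, N2}
  H-γ: {N3, N4}
  H-δ: {}
  H-ε: {N3}
  H-ζ: {N1}
  H-η: {N1}
No single site covers all 4 demand points.
But {H-β, H-γ} covers everything, so the minimum is 2.

2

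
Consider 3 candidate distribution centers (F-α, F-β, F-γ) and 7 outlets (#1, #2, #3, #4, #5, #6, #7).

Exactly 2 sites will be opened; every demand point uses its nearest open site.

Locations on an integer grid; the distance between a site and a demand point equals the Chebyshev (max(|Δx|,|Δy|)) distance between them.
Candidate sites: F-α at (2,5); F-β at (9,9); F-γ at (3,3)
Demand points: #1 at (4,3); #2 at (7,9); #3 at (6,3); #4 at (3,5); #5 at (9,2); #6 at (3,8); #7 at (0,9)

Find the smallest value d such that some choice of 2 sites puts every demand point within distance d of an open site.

Open {F-α, F-γ}.
  Farthest demand point is #5 at distance 6 (to F-γ); all others are ≤ 6.
With {F-β, F-γ} the worst case is 6.
With {F-α, F-β} the worst case is 7.
No size-2 selection achieves below 6.

6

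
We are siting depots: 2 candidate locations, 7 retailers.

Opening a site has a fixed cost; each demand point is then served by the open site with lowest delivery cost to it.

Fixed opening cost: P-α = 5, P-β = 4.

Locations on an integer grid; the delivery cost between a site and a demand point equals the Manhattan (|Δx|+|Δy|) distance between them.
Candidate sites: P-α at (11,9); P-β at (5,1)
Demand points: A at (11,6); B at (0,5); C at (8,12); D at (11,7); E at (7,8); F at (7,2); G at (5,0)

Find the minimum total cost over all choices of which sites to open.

38

Open {P-α, P-β}: assign each demand point to its cheapest open site.
  A→P-α 3, B→P-β 9, C→P-α 6, D→P-α 2, E→P-α 5, F→P-β 3, G→P-β 1
  delivery cost 29, fixed 9 → total 38.
Compare {P-α}: delivery cost 57 + fixed 5 = 62.
Compare {P-β}: delivery cost 59 + fixed 4 = 63.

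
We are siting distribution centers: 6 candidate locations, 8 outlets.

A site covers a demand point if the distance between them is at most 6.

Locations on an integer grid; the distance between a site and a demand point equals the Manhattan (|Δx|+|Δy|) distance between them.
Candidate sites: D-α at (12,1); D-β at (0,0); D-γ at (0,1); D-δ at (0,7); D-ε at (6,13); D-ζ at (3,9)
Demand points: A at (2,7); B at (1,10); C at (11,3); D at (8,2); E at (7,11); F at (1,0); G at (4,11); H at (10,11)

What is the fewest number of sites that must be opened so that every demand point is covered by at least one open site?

Coverage sets (demand points within 6 of each site):
  D-α: {C, D}
  D-β: {F}
  D-γ: {F}
  D-δ: {A, B}
  D-ε: {E, G, H}
  D-ζ: {A, B, E, G}
No 3 sites suffice: every size-3 union leaves at least one demand point uncovered.
But {D-α, D-β, D-δ, D-ε} covers everything, so the minimum is 4.

4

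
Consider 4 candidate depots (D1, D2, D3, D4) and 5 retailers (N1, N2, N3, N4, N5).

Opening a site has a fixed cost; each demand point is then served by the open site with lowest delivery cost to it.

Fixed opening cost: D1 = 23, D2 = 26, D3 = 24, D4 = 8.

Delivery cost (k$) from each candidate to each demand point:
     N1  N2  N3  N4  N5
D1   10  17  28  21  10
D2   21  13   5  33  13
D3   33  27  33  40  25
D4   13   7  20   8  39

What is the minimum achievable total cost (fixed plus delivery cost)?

Open {D2, D4}: assign each demand point to its cheapest open site.
  N1→D4 13, N2→D4 7, N3→D2 5, N4→D4 8, N5→D2 13
  delivery cost 46, fixed 34 → total 80.
Compare {D1, D4}: delivery cost 55 + fixed 31 = 86.
Compare {D4}: delivery cost 87 + fixed 8 = 95.
Compare {D1, D2, D4}: delivery cost 40 + fixed 57 = 97.
All other subsets cost ≥ 86. Minimum total cost: 80.

80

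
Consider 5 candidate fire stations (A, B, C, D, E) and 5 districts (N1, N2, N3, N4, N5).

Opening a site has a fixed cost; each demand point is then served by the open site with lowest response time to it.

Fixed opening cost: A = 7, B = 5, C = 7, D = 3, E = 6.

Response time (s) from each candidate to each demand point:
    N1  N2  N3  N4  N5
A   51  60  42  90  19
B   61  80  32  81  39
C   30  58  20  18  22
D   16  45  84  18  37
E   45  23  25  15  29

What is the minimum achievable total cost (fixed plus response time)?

Open {C, D, E}: assign each demand point to its cheapest open site.
  N1→D 16, N2→E 23, N3→C 20, N4→E 15, N5→C 22
  response time 96, fixed 16 → total 112.
Compare {A, D, E}: response time 98 + fixed 16 = 114.
Compare {A, C, D, E}: response time 93 + fixed 23 = 116.
Compare {D, E}: response time 108 + fixed 9 = 117.
All other subsets cost ≥ 114. Minimum total cost: 112.

112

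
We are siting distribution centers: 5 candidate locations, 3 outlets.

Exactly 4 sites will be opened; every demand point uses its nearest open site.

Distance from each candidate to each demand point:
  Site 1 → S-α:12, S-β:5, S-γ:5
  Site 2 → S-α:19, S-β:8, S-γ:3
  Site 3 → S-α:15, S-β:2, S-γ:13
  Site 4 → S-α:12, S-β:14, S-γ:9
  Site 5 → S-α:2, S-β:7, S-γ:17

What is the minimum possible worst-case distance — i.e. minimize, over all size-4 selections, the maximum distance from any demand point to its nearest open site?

Open {Site 1, Site 2, Site 3, Site 5}.
  Farthest demand point is S-γ at distance 3 (to Site 2); all others are ≤ 3.
With {Site 2, Site 3, Site 4, Site 5} the worst case is 3.
With {Site 1, Site 2, Site 4, Site 5} the worst case is 5.
No size-4 selection achieves below 3.

3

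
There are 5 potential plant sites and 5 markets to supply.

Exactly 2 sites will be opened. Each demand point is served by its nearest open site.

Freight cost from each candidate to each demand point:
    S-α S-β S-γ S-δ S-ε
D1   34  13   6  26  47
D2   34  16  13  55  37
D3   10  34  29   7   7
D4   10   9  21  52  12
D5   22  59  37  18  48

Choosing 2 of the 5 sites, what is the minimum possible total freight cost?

43

Open {D1, D3}.
  S-α→D3 10, S-β→D1 13, S-γ→D1 6, S-δ→D3 7, S-ε→D3 7  ⇒ total 43.
Compare {D2, D3}: total 53.
Compare {D3, D4}: total 54.
No size-2 selection does better; minimum is 43.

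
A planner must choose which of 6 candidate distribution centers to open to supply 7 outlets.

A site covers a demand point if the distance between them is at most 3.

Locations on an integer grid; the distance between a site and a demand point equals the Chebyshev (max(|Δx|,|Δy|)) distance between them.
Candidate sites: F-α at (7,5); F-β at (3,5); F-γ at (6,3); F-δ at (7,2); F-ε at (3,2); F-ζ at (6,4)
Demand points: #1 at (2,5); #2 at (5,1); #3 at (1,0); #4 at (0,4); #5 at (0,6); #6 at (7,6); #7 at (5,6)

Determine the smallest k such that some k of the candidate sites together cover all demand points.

Coverage sets (demand points within 3 of each site):
  F-α: {#6, #7}
  F-β: {#1, #4, #5, #7}
  F-γ: {#2, #6, #7}
  F-δ: {#2}
  F-ε: {#1, #2, #3, #4}
  F-ζ: {#2, #6, #7}
No 2 sites suffice: every size-2 union leaves at least one demand point uncovered.
But {F-α, F-β, F-ε} covers everything, so the minimum is 3.

3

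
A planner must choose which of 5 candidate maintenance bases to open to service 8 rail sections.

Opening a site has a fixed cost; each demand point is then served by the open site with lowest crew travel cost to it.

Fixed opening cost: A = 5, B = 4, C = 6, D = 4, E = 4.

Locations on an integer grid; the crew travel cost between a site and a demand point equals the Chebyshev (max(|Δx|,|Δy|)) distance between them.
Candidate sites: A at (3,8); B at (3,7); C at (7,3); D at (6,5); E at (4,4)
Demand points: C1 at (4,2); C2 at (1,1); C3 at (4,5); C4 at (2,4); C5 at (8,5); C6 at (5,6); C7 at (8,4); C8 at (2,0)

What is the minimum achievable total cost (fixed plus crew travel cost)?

25

Open {D, E}: assign each demand point to its cheapest open site.
  C1→E 2, C2→E 3, C3→E 1, C4→E 2, C5→D 2, C6→D 1, C7→D 2, C8→E 4
  crew travel cost 17, fixed 8 → total 25.
Compare {E}: crew travel cost 22 + fixed 4 = 26.
Compare {C, E}: crew travel cost 17 + fixed 10 = 27.
Compare {D}: crew travel cost 24 + fixed 4 = 28.
All other subsets cost ≥ 26. Minimum total cost: 25.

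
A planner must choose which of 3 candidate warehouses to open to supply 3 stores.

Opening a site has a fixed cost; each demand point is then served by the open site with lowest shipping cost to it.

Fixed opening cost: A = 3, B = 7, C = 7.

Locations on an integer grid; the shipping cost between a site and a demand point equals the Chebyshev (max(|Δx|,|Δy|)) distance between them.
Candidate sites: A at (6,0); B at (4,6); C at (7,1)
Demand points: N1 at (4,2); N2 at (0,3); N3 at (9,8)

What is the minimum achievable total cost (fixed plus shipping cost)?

19

Open {A}: assign each demand point to its cheapest open site.
  N1→A 2, N2→A 6, N3→A 8
  shipping cost 16, fixed 3 → total 19.
Compare {B}: shipping cost 13 + fixed 7 = 20.
Compare {A, B}: shipping cost 11 + fixed 10 = 21.
Compare {C}: shipping cost 17 + fixed 7 = 24.
All other subsets cost ≥ 20. Minimum total cost: 19.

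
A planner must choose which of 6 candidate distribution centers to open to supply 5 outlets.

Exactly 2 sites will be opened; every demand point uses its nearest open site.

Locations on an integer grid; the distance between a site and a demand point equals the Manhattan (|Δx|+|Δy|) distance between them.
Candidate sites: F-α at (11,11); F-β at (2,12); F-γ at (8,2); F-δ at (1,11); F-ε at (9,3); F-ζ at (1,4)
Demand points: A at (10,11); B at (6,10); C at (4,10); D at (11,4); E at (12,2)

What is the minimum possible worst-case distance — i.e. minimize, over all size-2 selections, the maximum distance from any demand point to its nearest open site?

Open {F-α, F-γ}.
  Farthest demand point is C at distance 8 (to F-α); all others are ≤ 8.
With {F-α, F-ε} the worst case is 8.
With {F-β, F-γ} the worst case is 9.
No size-2 selection achieves below 8.

8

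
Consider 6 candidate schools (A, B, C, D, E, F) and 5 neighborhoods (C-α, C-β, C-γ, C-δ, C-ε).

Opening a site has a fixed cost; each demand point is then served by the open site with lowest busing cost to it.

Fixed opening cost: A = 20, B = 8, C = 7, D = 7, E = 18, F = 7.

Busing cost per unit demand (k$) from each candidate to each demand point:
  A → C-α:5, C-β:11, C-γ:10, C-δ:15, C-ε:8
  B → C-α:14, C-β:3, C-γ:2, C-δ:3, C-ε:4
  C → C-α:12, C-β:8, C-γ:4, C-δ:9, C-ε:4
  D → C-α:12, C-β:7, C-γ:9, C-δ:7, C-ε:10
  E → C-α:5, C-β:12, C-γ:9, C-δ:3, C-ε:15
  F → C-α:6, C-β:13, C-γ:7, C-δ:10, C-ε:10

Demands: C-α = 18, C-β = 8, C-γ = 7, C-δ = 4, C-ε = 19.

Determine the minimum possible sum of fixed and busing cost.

Open {B, E}: assign each demand point to its cheapest open site.
  C-α→E 18×5=90, C-β→B 8×3=24, C-γ→B 7×2=14, C-δ→B 4×3=12, C-ε→B 19×4=76
  busing cost 216, fixed 26 → total 242.
Compare {A, B}: busing cost 216 + fixed 28 = 244.
Compare {B, F}: busing cost 234 + fixed 15 = 249.
Compare {B, C, E}: busing cost 216 + fixed 33 = 249.
All other subsets cost ≥ 244. Minimum total cost: 242.

242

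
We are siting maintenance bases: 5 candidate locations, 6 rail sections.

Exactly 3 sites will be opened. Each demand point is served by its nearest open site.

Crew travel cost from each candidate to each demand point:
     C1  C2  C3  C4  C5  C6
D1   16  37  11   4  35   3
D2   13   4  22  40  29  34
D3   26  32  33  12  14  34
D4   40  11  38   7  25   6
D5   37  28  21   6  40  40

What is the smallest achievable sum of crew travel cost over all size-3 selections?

Open {D1, D2, D3}.
  C1→D2 13, C2→D2 4, C3→D1 11, C4→D1 4, C5→D3 14, C6→D1 3  ⇒ total 49.
Compare {D1, D3, D4}: total 59.
Compare {D1, D2, D4}: total 60.
No size-3 selection does better; minimum is 49.

49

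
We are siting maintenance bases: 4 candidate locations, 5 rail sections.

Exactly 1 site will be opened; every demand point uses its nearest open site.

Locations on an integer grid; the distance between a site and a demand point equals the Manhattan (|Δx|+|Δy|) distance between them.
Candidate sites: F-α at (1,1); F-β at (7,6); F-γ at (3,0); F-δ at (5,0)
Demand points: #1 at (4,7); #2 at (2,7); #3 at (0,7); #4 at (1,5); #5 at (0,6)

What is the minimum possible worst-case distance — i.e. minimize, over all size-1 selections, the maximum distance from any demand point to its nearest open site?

8

Open {F-β}.
  Farthest demand point is #3 at distance 8 (to F-β); all others are ≤ 8.
With {F-α} the worst case is 9.
With {F-γ} the worst case is 10.
No size-1 selection achieves below 8.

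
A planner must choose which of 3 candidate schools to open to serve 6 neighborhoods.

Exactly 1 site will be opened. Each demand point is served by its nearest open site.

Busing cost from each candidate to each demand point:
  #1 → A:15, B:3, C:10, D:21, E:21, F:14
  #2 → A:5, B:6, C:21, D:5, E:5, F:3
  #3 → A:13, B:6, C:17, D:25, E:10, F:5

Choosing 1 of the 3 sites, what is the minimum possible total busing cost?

45

Open {#2}.
  A→#2 5, B→#2 6, C→#2 21, D→#2 5, E→#2 5, F→#2 3  ⇒ total 45.
Compare {#3}: total 76.
Compare {#1}: total 84.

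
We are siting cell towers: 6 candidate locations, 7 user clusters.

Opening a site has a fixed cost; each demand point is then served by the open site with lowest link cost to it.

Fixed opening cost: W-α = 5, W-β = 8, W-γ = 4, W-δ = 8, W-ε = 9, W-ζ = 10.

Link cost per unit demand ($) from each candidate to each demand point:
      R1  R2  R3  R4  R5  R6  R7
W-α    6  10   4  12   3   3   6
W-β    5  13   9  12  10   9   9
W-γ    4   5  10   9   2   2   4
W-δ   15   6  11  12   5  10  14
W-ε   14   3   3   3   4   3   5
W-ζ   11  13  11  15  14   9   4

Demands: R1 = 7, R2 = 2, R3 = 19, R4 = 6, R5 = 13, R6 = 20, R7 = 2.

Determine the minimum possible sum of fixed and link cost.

196

Open {W-γ, W-ε}: assign each demand point to its cheapest open site.
  R1→W-γ 7×4=28, R2→W-ε 2×3=6, R3→W-ε 19×3=57, R4→W-ε 6×3=18, R5→W-γ 13×2=26, R6→W-γ 20×2=40, R7→W-γ 2×4=8
  link cost 183, fixed 13 → total 196.
Compare {W-α, W-γ, W-ε}: link cost 183 + fixed 18 = 201.
Compare {W-β, W-γ, W-ε}: link cost 183 + fixed 21 = 204.
Compare {W-γ, W-δ, W-ε}: link cost 183 + fixed 21 = 204.
All other subsets cost ≥ 201. Minimum total cost: 196.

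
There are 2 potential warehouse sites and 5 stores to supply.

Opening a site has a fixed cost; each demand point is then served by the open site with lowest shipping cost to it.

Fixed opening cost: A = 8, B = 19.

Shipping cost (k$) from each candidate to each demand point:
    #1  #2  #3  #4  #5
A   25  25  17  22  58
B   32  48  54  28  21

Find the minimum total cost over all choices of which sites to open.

Open {A, B}: assign each demand point to its cheapest open site.
  #1→A 25, #2→A 25, #3→A 17, #4→A 22, #5→B 21
  shipping cost 110, fixed 27 → total 137.
Compare {A}: shipping cost 147 + fixed 8 = 155.
Compare {B}: shipping cost 183 + fixed 19 = 202.

137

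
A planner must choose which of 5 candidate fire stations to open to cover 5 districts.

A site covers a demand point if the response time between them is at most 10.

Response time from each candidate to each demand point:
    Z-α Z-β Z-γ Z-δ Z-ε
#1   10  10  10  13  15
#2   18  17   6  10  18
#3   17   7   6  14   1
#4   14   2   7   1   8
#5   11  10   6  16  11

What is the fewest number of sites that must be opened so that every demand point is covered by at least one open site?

2

Coverage sets (demand points within 10 of each site):
  #1: {Z-α, Z-β, Z-γ}
  #2: {Z-γ, Z-δ}
  #3: {Z-β, Z-γ, Z-ε}
  #4: {Z-β, Z-γ, Z-δ, Z-ε}
  #5: {Z-β, Z-γ}
No single site covers all 5 demand points.
But {#1, #4} covers everything, so the minimum is 2.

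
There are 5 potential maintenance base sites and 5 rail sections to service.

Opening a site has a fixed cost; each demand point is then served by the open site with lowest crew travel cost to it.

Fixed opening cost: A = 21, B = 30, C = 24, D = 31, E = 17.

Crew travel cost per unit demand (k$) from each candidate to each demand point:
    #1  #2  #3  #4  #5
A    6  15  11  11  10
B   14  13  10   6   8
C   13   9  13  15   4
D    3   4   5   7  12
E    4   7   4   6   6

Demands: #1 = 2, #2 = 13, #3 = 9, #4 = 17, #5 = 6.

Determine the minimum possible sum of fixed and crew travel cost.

Open {D, E}: assign each demand point to its cheapest open site.
  #1→D 2×3=6, #2→D 13×4=52, #3→E 9×4=36, #4→E 17×6=102, #5→E 6×6=36
  crew travel cost 232, fixed 48 → total 280.
Compare {E}: crew travel cost 273 + fixed 17 = 290.
Compare {C, D, E}: crew travel cost 220 + fixed 72 = 292.
Compare {C, D}: crew travel cost 246 + fixed 55 = 301.
All other subsets cost ≥ 290. Minimum total cost: 280.

280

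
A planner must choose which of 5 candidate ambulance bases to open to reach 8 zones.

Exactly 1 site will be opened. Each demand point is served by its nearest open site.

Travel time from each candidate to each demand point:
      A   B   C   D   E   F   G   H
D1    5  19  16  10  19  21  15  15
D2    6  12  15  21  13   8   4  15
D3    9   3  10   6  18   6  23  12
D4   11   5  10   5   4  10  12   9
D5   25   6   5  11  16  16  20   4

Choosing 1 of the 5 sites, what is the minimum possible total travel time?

66

Open {D4}.
  A→D4 11, B→D4 5, C→D4 10, D→D4 5, E→D4 4, F→D4 10, G→D4 12, H→D4 9  ⇒ total 66.
Compare {D3}: total 87.
Compare {D2}: total 94.
No size-1 selection does better; minimum is 66.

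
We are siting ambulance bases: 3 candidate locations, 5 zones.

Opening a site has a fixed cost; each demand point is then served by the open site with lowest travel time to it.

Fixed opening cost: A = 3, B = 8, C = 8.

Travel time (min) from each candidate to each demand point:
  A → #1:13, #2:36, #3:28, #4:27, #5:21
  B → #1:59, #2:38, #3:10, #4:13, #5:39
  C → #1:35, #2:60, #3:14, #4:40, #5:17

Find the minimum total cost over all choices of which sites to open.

104

Open {A, B}: assign each demand point to its cheapest open site.
  #1→A 13, #2→A 36, #3→B 10, #4→B 13, #5→A 21
  travel time 93, fixed 11 → total 104.
Compare {A, B, C}: travel time 89 + fixed 19 = 108.
Compare {A, C}: travel time 107 + fixed 11 = 118.
Compare {A}: travel time 125 + fixed 3 = 128.
All other subsets cost ≥ 108. Minimum total cost: 104.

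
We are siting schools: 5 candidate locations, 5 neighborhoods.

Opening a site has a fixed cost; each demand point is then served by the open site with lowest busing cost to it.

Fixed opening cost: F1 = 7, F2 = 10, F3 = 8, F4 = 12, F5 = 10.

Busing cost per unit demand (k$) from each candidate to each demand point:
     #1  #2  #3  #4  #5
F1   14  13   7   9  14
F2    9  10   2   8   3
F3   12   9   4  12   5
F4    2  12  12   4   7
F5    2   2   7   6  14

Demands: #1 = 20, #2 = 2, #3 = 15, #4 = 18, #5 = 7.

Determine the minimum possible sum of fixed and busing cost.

Open {F2, F4, F5}: assign each demand point to its cheapest open site.
  #1→F4 20×2=40, #2→F5 2×2=4, #3→F2 15×2=30, #4→F4 18×4=72, #5→F2 7×3=21
  busing cost 167, fixed 32 → total 199.
Compare {F2, F4}: busing cost 183 + fixed 22 = 205.
Compare {F1, F2, F4, F5}: busing cost 167 + fixed 39 = 206.
Compare {F2, F3, F4, F5}: busing cost 167 + fixed 40 = 207.
All other subsets cost ≥ 205. Minimum total cost: 199.

199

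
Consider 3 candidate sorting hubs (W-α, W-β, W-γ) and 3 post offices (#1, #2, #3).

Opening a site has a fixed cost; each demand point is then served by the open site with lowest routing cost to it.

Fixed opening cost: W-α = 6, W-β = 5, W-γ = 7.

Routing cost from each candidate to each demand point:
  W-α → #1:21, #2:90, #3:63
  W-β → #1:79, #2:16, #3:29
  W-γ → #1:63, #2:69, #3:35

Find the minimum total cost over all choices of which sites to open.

Open {W-α, W-β}: assign each demand point to its cheapest open site.
  #1→W-α 21, #2→W-β 16, #3→W-β 29
  routing cost 66, fixed 11 → total 77.
Compare {W-α, W-β, W-γ}: routing cost 66 + fixed 18 = 84.
Compare {W-β, W-γ}: routing cost 108 + fixed 12 = 120.
Compare {W-β}: routing cost 124 + fixed 5 = 129.
All other subsets cost ≥ 84. Minimum total cost: 77.

77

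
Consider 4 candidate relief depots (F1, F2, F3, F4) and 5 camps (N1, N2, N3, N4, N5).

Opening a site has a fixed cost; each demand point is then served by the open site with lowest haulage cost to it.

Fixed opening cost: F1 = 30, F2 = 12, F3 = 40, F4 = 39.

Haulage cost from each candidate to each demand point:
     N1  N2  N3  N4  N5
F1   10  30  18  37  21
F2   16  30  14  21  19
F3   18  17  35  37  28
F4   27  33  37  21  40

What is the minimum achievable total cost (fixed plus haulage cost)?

Open {F2}: assign each demand point to its cheapest open site.
  N1→F2 16, N2→F2 30, N3→F2 14, N4→F2 21, N5→F2 19
  haulage cost 100, fixed 12 → total 112.
Compare {F1, F2}: haulage cost 94 + fixed 42 = 136.
Compare {F2, F3}: haulage cost 87 + fixed 52 = 139.
Compare {F1}: haulage cost 116 + fixed 30 = 146.
All other subsets cost ≥ 136. Minimum total cost: 112.

112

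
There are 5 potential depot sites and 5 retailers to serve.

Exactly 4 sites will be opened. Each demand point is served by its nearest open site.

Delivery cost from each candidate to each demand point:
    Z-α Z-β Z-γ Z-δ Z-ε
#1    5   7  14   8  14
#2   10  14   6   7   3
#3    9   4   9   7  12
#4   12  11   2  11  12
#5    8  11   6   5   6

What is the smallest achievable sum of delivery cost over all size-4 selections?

Open {#1, #2, #3, #4}.
  Z-α→#1 5, Z-β→#3 4, Z-γ→#4 2, Z-δ→#2 7, Z-ε→#2 3  ⇒ total 21.
Compare {#1, #2, #4, #5}: total 22.
Compare {#1, #3, #4, #5}: total 22.
No size-4 selection does better; minimum is 21.

21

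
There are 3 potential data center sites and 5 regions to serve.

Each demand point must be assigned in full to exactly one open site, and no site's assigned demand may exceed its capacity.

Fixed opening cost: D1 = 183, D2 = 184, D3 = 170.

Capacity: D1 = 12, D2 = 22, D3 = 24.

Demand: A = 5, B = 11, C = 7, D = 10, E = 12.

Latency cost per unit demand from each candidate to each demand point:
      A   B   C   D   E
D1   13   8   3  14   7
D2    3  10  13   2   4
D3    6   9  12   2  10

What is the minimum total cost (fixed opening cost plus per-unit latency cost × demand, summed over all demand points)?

635

Open {D2, D3}; cheapest assignment that respects the capacities:
  D2 (cap 22, load 22): D, E — cost 10×2 + 12×4 = 68
  D3 (cap 24, load 23): A, B, C — cost 5×6 + 11×9 + 7×12 = 213
  Shipping 281, fixed 354 → total 635.
  Any other capacity-feasible assignment to {D2, D3} ships for at least 281.
Compare {D1, D2, D3}: its best feasible assignment gives total 740.
Every other set of open sites that can feasibly serve all demand totals ≥ 740 even under its best assignment. Minimum: 635.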